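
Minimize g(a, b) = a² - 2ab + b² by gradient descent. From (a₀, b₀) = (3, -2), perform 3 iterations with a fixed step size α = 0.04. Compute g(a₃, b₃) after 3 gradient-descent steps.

8.7824507904

∇g = (2a - 2b, -2a + 2b)
(a₁, b₁) = (3, -2) − 0.04·(10, -10) = (2.6, -1.6)
(a₂, b₂) = (2.6, -1.6) − 0.04·(8.4, -8.4) = (2.264, -1.264)
(a₃, b₃) = (2.264, -1.264) − 0.04·(7.056, -7.056) = (1.98176, -0.98176)
g(1.98176, -0.98176) = 8.7824507904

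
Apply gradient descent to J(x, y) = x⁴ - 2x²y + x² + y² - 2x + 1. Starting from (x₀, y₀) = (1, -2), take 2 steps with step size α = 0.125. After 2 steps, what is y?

-0.875

∇J = (4x³ - 4xy + 2x - 2, -2x² + 2y)
Step 1: at (1, -2), ∇J = (12, -6) → (1, -2) − 0.125·(12, -6) = (-0.5, -1.25)
Step 2: at (-0.5, -1.25), ∇J = (-6, -3) → (-0.5, -1.25) − 0.125·(-6, -3) = (0.25, -0.875)
y = -0.875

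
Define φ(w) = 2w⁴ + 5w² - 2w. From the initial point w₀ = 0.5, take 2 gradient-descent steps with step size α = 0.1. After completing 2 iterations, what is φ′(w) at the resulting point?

φ′(w) = 8w³ + 10w - 2
w₁ = 0.5 − 0.1·4 = 0.1
w₂ = 0.1 − 0.1·(-0.992) = 0.1992
φ′(w) at (0.1992) = 0.055235067904

0.055235067904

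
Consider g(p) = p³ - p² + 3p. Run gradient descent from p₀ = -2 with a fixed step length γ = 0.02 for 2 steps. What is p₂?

g′(p) = 3p² - 2p + 3
Step 1: g′(-2) = 19; p₁ = -2 − 0.02·19 = -2.38
Step 2: g′(-2.38) = 24.7532; p₂ = -2.38 − 0.02·24.7532 = -2.875064

-2.875064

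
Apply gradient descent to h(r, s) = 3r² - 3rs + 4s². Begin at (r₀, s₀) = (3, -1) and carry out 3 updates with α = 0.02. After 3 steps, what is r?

∇h = (6r - 3s, -3r + 8s)
(r₁, s₁) = (3, -1) − 0.02·(21, -17) = (2.58, -0.66)
(r₂, s₂) = (2.58, -0.66) − 0.02·(17.46, -13.02) = (2.2308, -0.3996)
(r₃, s₃) = (2.2308, -0.3996) − 0.02·(14.5836, -9.8892) = (1.939128, -0.201816)
r = 1.939128

1.939128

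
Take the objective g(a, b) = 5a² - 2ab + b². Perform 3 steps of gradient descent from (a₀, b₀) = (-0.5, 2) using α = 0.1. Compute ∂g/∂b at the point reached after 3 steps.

1.656

∇g = (10a - 2b, -2a + 2b)
(a₁, b₁) = (-0.5, 2) − 0.1·(-9, 5) = (0.4, 1.5)
(a₂, b₂) = (0.4, 1.5) − 0.1·(1, 2.2) = (0.3, 1.28)
(a₃, b₃) = (0.3, 1.28) − 0.1·(0.44, 1.96) = (0.256, 1.084)
∂g/∂b at (0.256, 1.084) = 1.656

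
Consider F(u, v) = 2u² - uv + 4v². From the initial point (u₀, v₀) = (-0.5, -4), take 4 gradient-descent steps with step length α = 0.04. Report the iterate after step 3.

(-0.576768, -1.306624)

∇F = (4u - v, -u + 8v)
(u₁, v₁) = (-0.5, -4) − 0.04·(2, -31.5) = (-0.58, -2.74)
(u₂, v₂) = (-0.58, -2.74) − 0.04·(0.42, -21.34) = (-0.5968, -1.8864)
(u₃, v₃) = (-0.5968, -1.8864) − 0.04·(-0.5008, -14.4944) = (-0.576768, -1.306624)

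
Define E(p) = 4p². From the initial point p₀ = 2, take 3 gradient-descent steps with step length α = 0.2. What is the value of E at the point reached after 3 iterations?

0.746496

E′(p) = 8p
Step 1: E′(2) = 16; p₁ = 2 − 0.2·16 = -1.2
Step 2: E′(-1.2) = -9.6; p₂ = -1.2 − 0.2·(-9.6) = 0.72
Step 3: E′(0.72) = 5.76; p₃ = 0.72 − 0.2·5.76 = -0.432
E(-0.432) = 0.746496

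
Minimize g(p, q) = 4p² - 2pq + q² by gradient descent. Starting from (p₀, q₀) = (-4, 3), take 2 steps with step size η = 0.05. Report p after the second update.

-1.03

∇g = (8p - 2q, -2p + 2q)
Step 1: at (-4, 3), ∇g = (-38, 14) → (-4, 3) − 0.05·(-38, 14) = (-2.1, 2.3)
Step 2: at (-2.1, 2.3), ∇g = (-21.4, 8.8) → (-2.1, 2.3) − 0.05·(-21.4, 8.8) = (-1.03, 1.86)
p = -1.03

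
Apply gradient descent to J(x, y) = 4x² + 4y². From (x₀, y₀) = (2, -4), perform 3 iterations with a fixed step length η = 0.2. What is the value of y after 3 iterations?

∇J = (8x, 8y)
Step 1: at (2, -4), ∇J = (16, -32) → (2, -4) − 0.2·(16, -32) = (-1.2, 2.4)
Step 2: at (-1.2, 2.4), ∇J = (-9.6, 19.2) → (-1.2, 2.4) − 0.2·(-9.6, 19.2) = (0.72, -1.44)
Step 3: at (0.72, -1.44), ∇J = (5.76, -11.52) → (0.72, -1.44) − 0.2·(5.76, -11.52) = (-0.432, 0.864)
y = 0.864

0.864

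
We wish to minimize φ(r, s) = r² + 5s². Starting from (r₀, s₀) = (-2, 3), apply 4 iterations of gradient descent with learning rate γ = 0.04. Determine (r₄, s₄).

(-1.43278592, 0.3888)

∇φ = (2r, 10s)
Step 1: at (-2, 3), ∇φ = (-4, 30) → (-2, 3) − 0.04·(-4, 30) = (-1.84, 1.8)
Step 2: at (-1.84, 1.8), ∇φ = (-3.68, 18) → (-1.84, 1.8) − 0.04·(-3.68, 18) = (-1.6928, 1.08)
Step 3: at (-1.6928, 1.08), ∇φ = (-3.3856, 10.8) → (-1.6928, 1.08) − 0.04·(-3.3856, 10.8) = (-1.557376, 0.648)
Step 4: at (-1.557376, 0.648), ∇φ = (-3.114752, 6.48) → (-1.557376, 0.648) − 0.04·(-3.114752, 6.48) = (-1.43278592, 0.3888)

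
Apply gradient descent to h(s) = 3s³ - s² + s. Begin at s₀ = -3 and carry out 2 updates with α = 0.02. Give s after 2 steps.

-9.048768

h′(s) = 9s² - 2s + 1
Step 1: h′(-3) = 88; s₁ = -3 − 0.02·88 = -4.76
Step 2: h′(-4.76) = 214.4384; s₂ = -4.76 − 0.02·214.4384 = -9.048768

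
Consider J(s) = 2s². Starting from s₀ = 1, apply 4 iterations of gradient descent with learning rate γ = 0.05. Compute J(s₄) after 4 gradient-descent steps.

0.33554432

J′(s) = 4s
s₁ = 1 − 0.05·4 = 0.8
s₂ = 0.8 − 0.05·3.2 = 0.64
s₃ = 0.64 − 0.05·2.56 = 0.512
s₄ = 0.512 − 0.05·2.048 = 0.4096
J(0.4096) = 0.33554432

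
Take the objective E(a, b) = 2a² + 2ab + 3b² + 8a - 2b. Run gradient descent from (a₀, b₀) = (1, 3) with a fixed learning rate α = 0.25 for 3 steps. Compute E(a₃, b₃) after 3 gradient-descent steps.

∇E = (4a + 2b + 8, 2a + 6b - 2)
Step 1: at (1, 3), ∇E = (18, 18) → (1, 3) − 0.25·(18, 18) = (-3.5, -1.5)
Step 2: at (-3.5, -1.5), ∇E = (-9, -18) → (-3.5, -1.5) − 0.25·(-9, -18) = (-1.25, 3)
Step 3: at (-1.25, 3), ∇E = (9, 13.5) → (-1.25, 3) − 0.25·(9, 13.5) = (-3.5, -0.375)
E(-3.5, -0.375) = 0.296875

0.296875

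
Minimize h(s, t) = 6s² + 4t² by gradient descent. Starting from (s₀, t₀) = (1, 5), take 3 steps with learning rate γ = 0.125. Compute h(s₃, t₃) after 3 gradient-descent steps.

∇h = (12s, 8t)
(s₁, t₁) = (1, 5) − 0.125·(12, 40) = (-0.5, 0)
(s₂, t₂) = (-0.5, 0) − 0.125·(-6, 0) = (0.25, 0)
(s₃, t₃) = (0.25, 0) − 0.125·(3, 0) = (-0.125, 0)
h(-0.125, 0) = 0.09375

0.09375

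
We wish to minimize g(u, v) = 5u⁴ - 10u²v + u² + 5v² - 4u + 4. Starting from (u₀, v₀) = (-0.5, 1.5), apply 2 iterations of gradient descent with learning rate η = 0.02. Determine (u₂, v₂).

∇g = (20u³ - 20uv + 2u - 4, -10u² + 10v)
Step 1: at (-0.5, 1.5), ∇g = (7.5, 12.5) → (-0.5, 1.5) − 0.02·(7.5, 12.5) = (-0.65, 1.25)
Step 2: at (-0.65, 1.25), ∇g = (5.4575, 8.275) → (-0.65, 1.25) − 0.02·(5.4575, 8.275) = (-0.75915, 1.0845)

(-0.75915, 1.0845)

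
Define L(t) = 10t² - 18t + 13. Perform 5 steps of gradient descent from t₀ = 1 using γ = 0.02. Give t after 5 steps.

0.907776

L′(t) = 20t - 18
Step 1: L′(1) = 2; t₁ = 1 − 0.02·2 = 0.96
Step 2: L′(0.96) = 1.2; t₂ = 0.96 − 0.02·1.2 = 0.936
Step 3: L′(0.936) = 0.72; t₃ = 0.936 − 0.02·0.72 = 0.9216
Step 4: L′(0.9216) = 0.432; t₄ = 0.9216 − 0.02·0.432 = 0.91296
Step 5: L′(0.91296) = 0.2592; t₅ = 0.91296 − 0.02·0.2592 = 0.907776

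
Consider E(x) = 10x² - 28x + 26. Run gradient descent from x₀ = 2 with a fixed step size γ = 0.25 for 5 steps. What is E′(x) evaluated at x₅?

E′(x) = 20x - 28
Step 1: E′(2) = 12; x₁ = 2 − 0.25·12 = -1
Step 2: E′(-1) = -48; x₂ = -1 − 0.25·(-48) = 11
Step 3: E′(11) = 192; x₃ = 11 − 0.25·192 = -37
Step 4: E′(-37) = -768; x₄ = -37 − 0.25·(-768) = 155
Step 5: E′(155) = 3072; x₅ = 155 − 0.25·3072 = -613
E′(x) at (-613) = -12288

-12288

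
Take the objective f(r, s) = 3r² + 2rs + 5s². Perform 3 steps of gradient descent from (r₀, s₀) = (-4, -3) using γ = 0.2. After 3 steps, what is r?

∇f = (6r + 2s, 2r + 10s)
Step 1: at (-4, -3), ∇f = (-30, -38) → (-4, -3) − 0.2·(-30, -38) = (2, 4.6)
Step 2: at (2, 4.6), ∇f = (21.2, 50) → (2, 4.6) − 0.2·(21.2, 50) = (-2.24, -5.4)
Step 3: at (-2.24, -5.4), ∇f = (-24.24, -58.48) → (-2.24, -5.4) − 0.2·(-24.24, -58.48) = (2.608, 6.296)
r = 2.608

2.608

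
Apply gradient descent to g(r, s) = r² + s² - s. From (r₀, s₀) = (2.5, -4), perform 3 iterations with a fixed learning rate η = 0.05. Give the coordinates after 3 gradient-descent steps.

(1.8225, -2.7805)

∇g = (2r, 2s - 1)
(r₁, s₁) = (2.5, -4) − 0.05·(5, -9) = (2.25, -3.55)
(r₂, s₂) = (2.25, -3.55) − 0.05·(4.5, -8.1) = (2.025, -3.145)
(r₃, s₃) = (2.025, -3.145) − 0.05·(4.05, -7.29) = (1.8225, -2.7805)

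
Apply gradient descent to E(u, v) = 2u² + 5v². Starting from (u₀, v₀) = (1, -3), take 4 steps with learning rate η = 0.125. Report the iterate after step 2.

∇E = (4u, 10v)
(u₁, v₁) = (1, -3) − 0.125·(4, -30) = (0.5, 0.75)
(u₂, v₂) = (0.5, 0.75) − 0.125·(2, 7.5) = (0.25, -0.1875)

(0.25, -0.1875)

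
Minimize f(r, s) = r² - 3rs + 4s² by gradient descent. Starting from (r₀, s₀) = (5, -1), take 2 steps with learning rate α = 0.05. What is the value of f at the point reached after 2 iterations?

8.93835

∇f = (2r - 3s, -3r + 8s)
Step 1: at (5, -1), ∇f = (13, -23) → (5, -1) − 0.05·(13, -23) = (4.35, 0.15)
Step 2: at (4.35, 0.15), ∇f = (8.25, -11.85) → (4.35, 0.15) − 0.05·(8.25, -11.85) = (3.9375, 0.7425)
f(3.9375, 0.7425) = 8.93835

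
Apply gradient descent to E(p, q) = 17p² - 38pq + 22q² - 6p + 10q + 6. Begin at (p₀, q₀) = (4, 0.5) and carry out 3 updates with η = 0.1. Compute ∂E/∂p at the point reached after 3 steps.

-32881.272

∇E = (34p - 38q - 6, -38p + 44q + 10)
Step 1: at (4, 0.5), ∇E = (111, -120) → (4, 0.5) − 0.1·(111, -120) = (-7.1, 12.5)
Step 2: at (-7.1, 12.5), ∇E = (-722.4, 829.8) → (-7.1, 12.5) − 0.1·(-722.4, 829.8) = (65.14, -70.48)
Step 3: at (65.14, -70.48), ∇E = (4887, -5566.44) → (65.14, -70.48) − 0.1·(4887, -5566.44) = (-423.56, 486.164)
∂E/∂p at (-423.56, 486.164) = -32881.272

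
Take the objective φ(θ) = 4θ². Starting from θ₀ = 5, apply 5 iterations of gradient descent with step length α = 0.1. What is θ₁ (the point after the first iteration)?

φ′(θ) = 8θ
θ₁ = 5 − 0.1·40 = 1

1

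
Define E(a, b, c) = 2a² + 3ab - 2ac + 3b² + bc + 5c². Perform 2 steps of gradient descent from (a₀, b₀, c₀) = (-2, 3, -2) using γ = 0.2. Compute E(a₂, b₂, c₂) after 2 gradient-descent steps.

17.352

∇E = (4a + 3b - 2c, 3a + 6b + c, -2a + b + 10c)
(a₁, b₁, c₁) = (-2, 3, -2) − 0.2·(5, 10, -13) = (-3, 1, 0.6)
(a₂, b₂, c₂) = (-3, 1, 0.6) − 0.2·(-10.2, -2.4, 13) = (-0.96, 1.48, -2)
E(-0.96, 1.48, -2) = 17.352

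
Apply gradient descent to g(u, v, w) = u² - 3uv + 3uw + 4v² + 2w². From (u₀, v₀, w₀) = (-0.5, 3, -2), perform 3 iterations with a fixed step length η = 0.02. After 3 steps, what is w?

-1.52716

∇g = (2u - 3v + 3w, -3u + 8v, 3u + 4w)
(u₁, v₁, w₁) = (-0.5, 3, -2) − 0.02·(-16, 25.5, -9.5) = (-0.18, 2.49, -1.81)
(u₂, v₂, w₂) = (-0.18, 2.49, -1.81) − 0.02·(-13.26, 20.46, -7.78) = (0.0852, 2.0808, -1.6544)
(u₃, v₃, w₃) = (0.0852, 2.0808, -1.6544) − 0.02·(-11.0352, 16.3908, -6.362) = (0.305904, 1.752984, -1.52716)
w = -1.52716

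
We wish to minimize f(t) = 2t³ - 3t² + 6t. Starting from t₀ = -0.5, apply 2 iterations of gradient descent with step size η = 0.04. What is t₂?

-1.583936

f′(t) = 6t² - 6t + 6
t₁ = -0.5 − 0.04·10.5 = -0.92
t₂ = -0.92 − 0.04·16.5984 = -1.583936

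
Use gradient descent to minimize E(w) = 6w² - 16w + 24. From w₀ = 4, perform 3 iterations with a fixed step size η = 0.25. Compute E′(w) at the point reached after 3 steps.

E′(w) = 12w - 16
Step 1: E′(4) = 32; w₁ = 4 − 0.25·32 = -4
Step 2: E′(-4) = -64; w₂ = -4 − 0.25·(-64) = 12
Step 3: E′(12) = 128; w₃ = 12 − 0.25·128 = -20
E′(w) at (-20) = -256

-256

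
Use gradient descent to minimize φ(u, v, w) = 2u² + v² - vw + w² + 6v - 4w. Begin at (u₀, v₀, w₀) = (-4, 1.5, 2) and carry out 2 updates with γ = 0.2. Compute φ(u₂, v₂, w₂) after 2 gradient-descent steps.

-6.0304

∇φ = (4u, 2v - w + 6, -v + 2w - 4)
(u₁, v₁, w₁) = (-4, 1.5, 2) − 0.2·(-16, 7, -1.5) = (-0.8, 0.1, 2.3)
(u₂, v₂, w₂) = (-0.8, 0.1, 2.3) − 0.2·(-3.2, 3.9, 0.5) = (-0.16, -0.68, 2.2)
φ(-0.16, -0.68, 2.2) = -6.0304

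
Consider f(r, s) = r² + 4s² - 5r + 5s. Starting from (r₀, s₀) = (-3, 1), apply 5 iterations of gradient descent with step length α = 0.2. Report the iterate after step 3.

(1.312, -0.976)

∇f = (2r - 5, 8s + 5)
(r₁, s₁) = (-3, 1) − 0.2·(-11, 13) = (-0.8, -1.6)
(r₂, s₂) = (-0.8, -1.6) − 0.2·(-6.6, -7.8) = (0.52, -0.04)
(r₃, s₃) = (0.52, -0.04) − 0.2·(-3.96, 4.68) = (1.312, -0.976)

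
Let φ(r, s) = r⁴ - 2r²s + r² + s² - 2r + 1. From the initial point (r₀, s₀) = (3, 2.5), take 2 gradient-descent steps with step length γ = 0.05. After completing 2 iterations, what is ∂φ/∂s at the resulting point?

∇φ = (4r³ - 4rs + 2r - 2, -2r² + 2s)
(r₁, s₁) = (3, 2.5) − 0.05·(82, -13) = (-1.1, 3.15)
(r₂, s₂) = (-1.1, 3.15) − 0.05·(4.336, 3.88) = (-1.3168, 2.956)
∂φ/∂s at (-1.3168, 2.956) = 2.44407552

2.44407552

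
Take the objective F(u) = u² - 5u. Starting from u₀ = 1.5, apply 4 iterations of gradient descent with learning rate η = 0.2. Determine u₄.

2.3704

F′(u) = 2u - 5
Step 1: F′(1.5) = -2; u₁ = 1.5 − 0.2·(-2) = 1.9
Step 2: F′(1.9) = -1.2; u₂ = 1.9 − 0.2·(-1.2) = 2.14
Step 3: F′(2.14) = -0.72; u₃ = 2.14 − 0.2·(-0.72) = 2.284
Step 4: F′(2.284) = -0.432; u₄ = 2.284 − 0.2·(-0.432) = 2.3704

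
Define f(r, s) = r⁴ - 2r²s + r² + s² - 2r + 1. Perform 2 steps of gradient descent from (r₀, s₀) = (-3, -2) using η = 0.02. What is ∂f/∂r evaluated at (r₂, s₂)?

∇f = (4r³ - 4rs + 2r - 2, -2r² + 2s)
Step 1: at (-3, -2), ∇f = (-140, -22) → (-3, -2) − 0.02·(-140, -22) = (-0.2, -1.56)
Step 2: at (-0.2, -1.56), ∇f = (-3.68, -3.2) → (-0.2, -1.56) − 0.02·(-3.68, -3.2) = (-0.1264, -1.496)
∂f/∂r at (-0.1264, -1.496) = -3.017255550976

-3.017255550976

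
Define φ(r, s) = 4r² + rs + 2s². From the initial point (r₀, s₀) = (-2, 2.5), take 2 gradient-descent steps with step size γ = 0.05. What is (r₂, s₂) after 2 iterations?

(-0.9, 1.74625)

∇φ = (8r + s, r + 4s)
Step 1: at (-2, 2.5), ∇φ = (-13.5, 8) → (-2, 2.5) − 0.05·(-13.5, 8) = (-1.325, 2.1)
Step 2: at (-1.325, 2.1), ∇φ = (-8.5, 7.075) → (-1.325, 2.1) − 0.05·(-8.5, 7.075) = (-0.9, 1.74625)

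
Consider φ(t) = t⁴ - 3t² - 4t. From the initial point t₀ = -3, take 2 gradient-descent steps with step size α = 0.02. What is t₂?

-1.06200576

φ′(t) = 4t³ - 6t - 4
Step 1: φ′(-3) = -94; t₁ = -3 − 0.02·(-94) = -1.12
Step 2: φ′(-1.12) = -2.899712; t₂ = -1.12 − 0.02·(-2.899712) = -1.06200576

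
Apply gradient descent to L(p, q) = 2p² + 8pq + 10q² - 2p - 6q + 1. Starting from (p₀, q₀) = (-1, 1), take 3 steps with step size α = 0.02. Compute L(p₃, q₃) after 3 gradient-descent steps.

∇L = (4p + 8q - 2, 8p + 20q - 6)
Step 1: at (-1, 1), ∇L = (2, 6) → (-1, 1) − 0.02·(2, 6) = (-1.04, 0.88)
Step 2: at (-1.04, 0.88), ∇L = (0.88, 3.28) → (-1.04, 0.88) − 0.02·(0.88, 3.28) = (-1.0576, 0.8144)
Step 3: at (-1.0576, 0.8144), ∇L = (0.2848, 1.8272) → (-1.0576, 0.8144) − 0.02·(0.2848, 1.8272) = (-1.063296, 0.777856)
L(-1.063296, 0.777856) = 0.154522947584

0.154522947584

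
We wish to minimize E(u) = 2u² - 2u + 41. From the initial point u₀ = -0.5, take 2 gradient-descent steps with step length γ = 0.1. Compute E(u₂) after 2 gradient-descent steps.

E′(u) = 4u - 2
Step 1: E′(-0.5) = -4; u₁ = -0.5 − 0.1·(-4) = -0.1
Step 2: E′(-0.1) = -2.4; u₂ = -0.1 − 0.1·(-2.4) = 0.14
E(0.14) = 40.7592

40.7592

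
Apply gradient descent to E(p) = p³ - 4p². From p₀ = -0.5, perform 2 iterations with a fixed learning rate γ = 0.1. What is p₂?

E′(p) = 3p² - 8p
Step 1: E′(-0.5) = 4.75; p₁ = -0.5 − 0.1·4.75 = -0.975
Step 2: E′(-0.975) = 10.651875; p₂ = -0.975 − 0.1·10.651875 = -2.0401875

-2.0401875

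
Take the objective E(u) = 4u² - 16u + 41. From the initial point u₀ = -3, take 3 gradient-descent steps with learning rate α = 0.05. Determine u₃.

0.92

E′(u) = 8u - 16
Step 1: E′(-3) = -40; u₁ = -3 − 0.05·(-40) = -1
Step 2: E′(-1) = -24; u₂ = -1 − 0.05·(-24) = 0.2
Step 3: E′(0.2) = -14.4; u₃ = 0.2 − 0.05·(-14.4) = 0.92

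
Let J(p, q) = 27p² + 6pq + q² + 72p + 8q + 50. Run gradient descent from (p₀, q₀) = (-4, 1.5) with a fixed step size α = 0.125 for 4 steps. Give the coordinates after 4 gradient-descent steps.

(-2858.40625, -324.5078125)

∇J = (54p + 6q + 72, 6p + 2q + 8)
(p₁, q₁) = (-4, 1.5) − 0.125·(-135, -13) = (12.875, 3.125)
(p₂, q₂) = (12.875, 3.125) − 0.125·(786, 91.5) = (-85.375, -8.3125)
(p₃, q₃) = (-85.375, -8.3125) − 0.125·(-4588.125, -520.875) = (488.140625, 56.796875)
(p₄, q₄) = (488.140625, 56.796875) − 0.125·(26772.375, 3050.4375) = (-2858.40625, -324.5078125)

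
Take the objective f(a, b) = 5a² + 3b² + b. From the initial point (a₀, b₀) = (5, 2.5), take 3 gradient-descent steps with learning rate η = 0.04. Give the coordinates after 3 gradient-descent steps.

(1.08, 1.003936)

∇f = (10a, 6b + 1)
(a₁, b₁) = (5, 2.5) − 0.04·(50, 16) = (3, 1.86)
(a₂, b₂) = (3, 1.86) − 0.04·(30, 12.16) = (1.8, 1.3736)
(a₃, b₃) = (1.8, 1.3736) − 0.04·(18, 9.2416) = (1.08, 1.003936)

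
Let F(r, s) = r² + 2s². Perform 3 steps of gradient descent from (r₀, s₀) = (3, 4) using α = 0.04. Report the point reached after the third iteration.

(2.336064, 2.370816)

∇F = (2r, 4s)
Step 1: at (3, 4), ∇F = (6, 16) → (3, 4) − 0.04·(6, 16) = (2.76, 3.36)
Step 2: at (2.76, 3.36), ∇F = (5.52, 13.44) → (2.76, 3.36) − 0.04·(5.52, 13.44) = (2.5392, 2.8224)
Step 3: at (2.5392, 2.8224), ∇F = (5.0784, 11.2896) → (2.5392, 2.8224) − 0.04·(5.0784, 11.2896) = (2.336064, 2.370816)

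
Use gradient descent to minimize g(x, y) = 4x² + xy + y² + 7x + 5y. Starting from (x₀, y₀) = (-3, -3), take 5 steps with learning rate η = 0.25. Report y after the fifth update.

∇g = (8x + y + 7, x + 2y + 5)
Step 1: at (-3, -3), ∇g = (-20, -4) → (-3, -3) − 0.25·(-20, -4) = (2, -2)
Step 2: at (2, -2), ∇g = (21, 3) → (2, -2) − 0.25·(21, 3) = (-3.25, -2.75)
Step 3: at (-3.25, -2.75), ∇g = (-21.75, -3.75) → (-3.25, -2.75) − 0.25·(-21.75, -3.75) = (2.1875, -1.8125)
Step 4: at (2.1875, -1.8125), ∇g = (22.6875, 3.5625) → (2.1875, -1.8125) − 0.25·(22.6875, 3.5625) = (-3.484375, -2.703125)
Step 5: at (-3.484375, -2.703125), ∇g = (-23.578125, -3.890625) → (-3.484375, -2.703125) − 0.25·(-23.578125, -3.890625) = (2.41015625, -1.73046875)
y = -1.73046875

-1.73046875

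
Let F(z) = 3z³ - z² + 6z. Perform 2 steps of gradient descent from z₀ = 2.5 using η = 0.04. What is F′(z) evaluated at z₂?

6.065760723984

F′(z) = 9z² - 2z + 6
Step 1: F′(2.5) = 57.25; z₁ = 2.5 − 0.04·57.25 = 0.21
Step 2: F′(0.21) = 5.9769; z₂ = 0.21 − 0.04·5.9769 = -0.029076
F′(z) at (-0.029076) = 6.065760723984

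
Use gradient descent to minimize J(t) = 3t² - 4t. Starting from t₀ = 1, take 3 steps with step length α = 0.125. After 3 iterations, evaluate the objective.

-1.333251953125

J′(t) = 6t - 4
t₁ = 1 − 0.125·2 = 0.75
t₂ = 0.75 − 0.125·0.5 = 0.6875
t₃ = 0.6875 − 0.125·0.125 = 0.671875
J(0.671875) = -1.333251953125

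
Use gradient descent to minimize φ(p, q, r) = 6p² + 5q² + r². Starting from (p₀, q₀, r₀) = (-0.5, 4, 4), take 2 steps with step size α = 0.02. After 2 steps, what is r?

∇φ = (12p, 10q, 2r)
(p₁, q₁, r₁) = (-0.5, 4, 4) − 0.02·(-6, 40, 8) = (-0.38, 3.2, 3.84)
(p₂, q₂, r₂) = (-0.38, 3.2, 3.84) − 0.02·(-4.56, 32, 7.68) = (-0.2888, 2.56, 3.6864)
r = 3.6864

3.6864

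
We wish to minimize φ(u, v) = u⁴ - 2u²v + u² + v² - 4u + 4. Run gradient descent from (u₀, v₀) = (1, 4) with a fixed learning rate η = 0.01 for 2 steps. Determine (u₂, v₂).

∇φ = (4u³ - 4uv + 2u - 4, -2u² + 2v)
Step 1: at (1, 4), ∇φ = (-14, 6) → (1, 4) − 0.01·(-14, 6) = (1.14, 3.94)
Step 2: at (1.14, 3.94), ∇φ = (-13.760224, 5.2808) → (1.14, 3.94) − 0.01·(-13.760224, 5.2808) = (1.27760224, 3.887192)

(1.27760224, 3.887192)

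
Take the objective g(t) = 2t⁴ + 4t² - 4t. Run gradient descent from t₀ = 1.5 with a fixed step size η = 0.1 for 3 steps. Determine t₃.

g′(t) = 8t³ + 8t - 4
t₁ = 1.5 − 0.1·35 = -2
t₂ = -2 − 0.1·(-84) = 6.4
t₃ = 6.4 − 0.1·2144.352 = -208.0352

-208.0352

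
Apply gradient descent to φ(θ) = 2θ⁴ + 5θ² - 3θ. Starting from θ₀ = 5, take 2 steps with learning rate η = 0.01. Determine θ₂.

φ′(θ) = 8θ³ + 10θ - 3
θ₁ = 5 − 0.01·1047 = -5.47
θ₂ = -5.47 − 0.01·(-1367.038584) = 8.20038584

8.20038584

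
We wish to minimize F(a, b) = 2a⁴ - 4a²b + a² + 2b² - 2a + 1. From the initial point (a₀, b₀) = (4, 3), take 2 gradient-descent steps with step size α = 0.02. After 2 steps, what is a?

∇F = (8a³ - 8ab + 2a - 2, -4a² + 4b)
Step 1: at (4, 3), ∇F = (422, -52) → (4, 3) − 0.02·(422, -52) = (-4.44, 4.04)
Step 2: at (-4.44, 4.04), ∇F = (-567.606272, -62.6944) → (-4.44, 4.04) − 0.02·(-567.606272, -62.6944) = (6.91212544, 5.293888)
a = 6.91212544

6.91212544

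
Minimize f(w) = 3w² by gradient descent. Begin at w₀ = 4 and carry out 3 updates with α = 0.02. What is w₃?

2.725888

f′(w) = 6w
Step 1: f′(4) = 24; w₁ = 4 − 0.02·24 = 3.52
Step 2: f′(3.52) = 21.12; w₂ = 3.52 − 0.02·21.12 = 3.0976
Step 3: f′(3.0976) = 18.5856; w₃ = 3.0976 − 0.02·18.5856 = 2.725888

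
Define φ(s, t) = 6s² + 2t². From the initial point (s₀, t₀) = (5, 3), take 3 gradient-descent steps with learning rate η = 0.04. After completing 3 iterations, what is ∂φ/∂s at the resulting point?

8.43648

∇φ = (12s, 4t)
(s₁, t₁) = (5, 3) − 0.04·(60, 12) = (2.6, 2.52)
(s₂, t₂) = (2.6, 2.52) − 0.04·(31.2, 10.08) = (1.352, 2.1168)
(s₃, t₃) = (1.352, 2.1168) − 0.04·(16.224, 8.4672) = (0.70304, 1.778112)
∂φ/∂s at (0.70304, 1.778112) = 8.43648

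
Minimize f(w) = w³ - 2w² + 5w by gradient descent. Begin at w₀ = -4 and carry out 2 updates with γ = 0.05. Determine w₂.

-17.515375

f′(w) = 3w² - 4w + 5
Step 1: f′(-4) = 69; w₁ = -4 − 0.05·69 = -7.45
Step 2: f′(-7.45) = 201.3075; w₂ = -7.45 − 0.05·201.3075 = -17.515375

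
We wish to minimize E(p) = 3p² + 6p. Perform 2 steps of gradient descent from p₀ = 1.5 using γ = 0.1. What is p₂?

E′(p) = 6p + 6
Step 1: E′(1.5) = 15; p₁ = 1.5 − 0.1·15 = 0
Step 2: E′(0) = 6; p₂ = 0 − 0.1·6 = -0.6

-0.6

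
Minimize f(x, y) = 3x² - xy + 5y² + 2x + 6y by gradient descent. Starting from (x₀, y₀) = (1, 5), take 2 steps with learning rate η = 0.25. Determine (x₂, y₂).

∇f = (6x - y + 2, -x + 10y + 6)
Step 1: at (1, 5), ∇f = (3, 55) → (1, 5) − 0.25·(3, 55) = (0.25, -8.75)
Step 2: at (0.25, -8.75), ∇f = (12.25, -81.75) → (0.25, -8.75) − 0.25·(12.25, -81.75) = (-2.8125, 11.6875)

(-2.8125, 11.6875)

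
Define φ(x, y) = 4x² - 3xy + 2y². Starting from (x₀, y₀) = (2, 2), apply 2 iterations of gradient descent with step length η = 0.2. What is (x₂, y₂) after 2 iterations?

(0.96, 0.32)

∇φ = (8x - 3y, -3x + 4y)
Step 1: at (2, 2), ∇φ = (10, 2) → (2, 2) − 0.2·(10, 2) = (0, 1.6)
Step 2: at (0, 1.6), ∇φ = (-4.8, 6.4) → (0, 1.6) − 0.2·(-4.8, 6.4) = (0.96, 0.32)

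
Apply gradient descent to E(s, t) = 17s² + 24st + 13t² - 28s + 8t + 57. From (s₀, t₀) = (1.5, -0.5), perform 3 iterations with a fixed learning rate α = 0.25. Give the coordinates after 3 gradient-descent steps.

(-792.3125, -677.0625)

∇E = (34s + 24t - 28, 24s + 26t + 8)
(s₁, t₁) = (1.5, -0.5) − 0.25·(11, 31) = (-1.25, -8.25)
(s₂, t₂) = (-1.25, -8.25) − 0.25·(-268.5, -236.5) = (65.875, 50.875)
(s₃, t₃) = (65.875, 50.875) − 0.25·(3432.75, 2911.75) = (-792.3125, -677.0625)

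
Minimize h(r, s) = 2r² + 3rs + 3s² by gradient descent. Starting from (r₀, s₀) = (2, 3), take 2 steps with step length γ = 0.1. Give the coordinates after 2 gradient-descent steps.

(0, 0.15)

∇h = (4r + 3s, 3r + 6s)
Step 1: at (2, 3), ∇h = (17, 24) → (2, 3) − 0.1·(17, 24) = (0.3, 0.6)
Step 2: at (0.3, 0.6), ∇h = (3, 4.5) → (0.3, 0.6) − 0.1·(3, 4.5) = (0, 0.15)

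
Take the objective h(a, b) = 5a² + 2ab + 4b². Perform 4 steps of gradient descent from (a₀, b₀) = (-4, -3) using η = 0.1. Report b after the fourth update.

∇h = (10a + 2b, 2a + 8b)
Step 1: at (-4, -3), ∇h = (-46, -32) → (-4, -3) − 0.1·(-46, -32) = (0.6, 0.2)
Step 2: at (0.6, 0.2), ∇h = (6.4, 2.8) → (0.6, 0.2) − 0.1·(6.4, 2.8) = (-0.04, -0.08)
Step 3: at (-0.04, -0.08), ∇h = (-0.56, -0.72) → (-0.04, -0.08) − 0.1·(-0.56, -0.72) = (0.016, -0.008)
Step 4: at (0.016, -0.008), ∇h = (0.144, -0.032) → (0.016, -0.008) − 0.1·(0.144, -0.032) = (0.0016, -0.0048)
b = -0.0048

-0.0048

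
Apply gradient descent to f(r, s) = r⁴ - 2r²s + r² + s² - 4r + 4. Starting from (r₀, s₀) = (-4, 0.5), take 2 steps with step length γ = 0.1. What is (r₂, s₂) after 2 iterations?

∇f = (4r³ - 4rs + 2r - 4, -2r² + 2s)
(r₁, s₁) = (-4, 0.5) − 0.1·(-260, -31) = (22, 3.6)
(r₂, s₂) = (22, 3.6) − 0.1·(42315.2, -960.8) = (-4209.52, 99.68)

(-4209.52, 99.68)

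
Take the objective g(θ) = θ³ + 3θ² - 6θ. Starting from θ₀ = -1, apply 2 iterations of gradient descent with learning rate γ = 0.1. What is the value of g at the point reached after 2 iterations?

g′(θ) = 3θ² + 6θ - 6
Step 1: g′(-1) = -9; θ₁ = -1 − 0.1·(-9) = -0.1
Step 2: g′(-0.1) = -6.57; θ₂ = -0.1 − 0.1·(-6.57) = 0.557
g(0.557) = -2.238444307

-2.238444307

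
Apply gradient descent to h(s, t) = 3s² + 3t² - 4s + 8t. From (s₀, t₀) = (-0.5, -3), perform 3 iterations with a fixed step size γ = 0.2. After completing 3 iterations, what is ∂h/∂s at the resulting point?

∇h = (6s - 4, 6t + 8)
(s₁, t₁) = (-0.5, -3) − 0.2·(-7, -10) = (0.9, -1)
(s₂, t₂) = (0.9, -1) − 0.2·(1.4, 2) = (0.62, -1.4)
(s₃, t₃) = (0.62, -1.4) − 0.2·(-0.28, -0.4) = (0.676, -1.32)
∂h/∂s at (0.676, -1.32) = 0.056

0.056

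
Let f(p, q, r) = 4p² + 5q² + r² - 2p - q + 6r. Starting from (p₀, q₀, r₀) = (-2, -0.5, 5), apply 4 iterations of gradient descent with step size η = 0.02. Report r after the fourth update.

∇f = (8p - 2, 10q - 1, 2r + 6)
Step 1: at (-2, -0.5, 5), ∇f = (-18, -6, 16) → (-2, -0.5, 5) − 0.02·(-18, -6, 16) = (-1.64, -0.38, 4.68)
Step 2: at (-1.64, -0.38, 4.68), ∇f = (-15.12, -4.8, 15.36) → (-1.64, -0.38, 4.68) − 0.02·(-15.12, -4.8, 15.36) = (-1.3376, -0.284, 4.3728)
Step 3: at (-1.3376, -0.284, 4.3728), ∇f = (-12.7008, -3.84, 14.7456) → (-1.3376, -0.284, 4.3728) − 0.02·(-12.7008, -3.84, 14.7456) = (-1.083584, -0.2072, 4.077888)
Step 4: at (-1.083584, -0.2072, 4.077888), ∇f = (-10.668672, -3.072, 14.155776) → (-1.083584, -0.2072, 4.077888) − 0.02·(-10.668672, -3.072, 14.155776) = (-0.87021056, -0.14576, 3.79477248)
r = 3.79477248

3.79477248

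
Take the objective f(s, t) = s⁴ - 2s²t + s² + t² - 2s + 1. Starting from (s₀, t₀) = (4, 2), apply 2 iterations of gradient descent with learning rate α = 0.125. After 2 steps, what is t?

157.265625

∇f = (4s³ - 4st + 2s - 2, -2s² + 2t)
(s₁, t₁) = (4, 2) − 0.125·(230, -28) = (-24.75, 5.5)
(s₂, t₂) = (-24.75, 5.5) − 0.125·(-60150.6875, -1214.125) = (7494.0859375, 157.265625)
t = 157.265625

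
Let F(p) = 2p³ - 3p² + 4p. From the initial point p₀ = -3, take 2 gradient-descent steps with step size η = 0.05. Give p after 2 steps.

-22.912

F′(p) = 6p² - 6p + 4
p₁ = -3 − 0.05·76 = -6.8
p₂ = -6.8 − 0.05·322.24 = -22.912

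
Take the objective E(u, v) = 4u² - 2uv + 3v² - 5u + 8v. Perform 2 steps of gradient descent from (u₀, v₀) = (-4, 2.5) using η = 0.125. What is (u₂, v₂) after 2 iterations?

∇E = (8u - 2v - 5, -2u + 6v + 8)
Step 1: at (-4, 2.5), ∇E = (-42, 31) → (-4, 2.5) − 0.125·(-42, 31) = (1.25, -1.375)
Step 2: at (1.25, -1.375), ∇E = (7.75, -2.75) → (1.25, -1.375) − 0.125·(7.75, -2.75) = (0.28125, -1.03125)

(0.28125, -1.03125)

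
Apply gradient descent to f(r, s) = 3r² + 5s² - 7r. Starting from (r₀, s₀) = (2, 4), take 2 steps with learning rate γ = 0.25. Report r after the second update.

1.375

∇f = (6r - 7, 10s)
Step 1: at (2, 4), ∇f = (5, 40) → (2, 4) − 0.25·(5, 40) = (0.75, -6)
Step 2: at (0.75, -6), ∇f = (-2.5, -60) → (0.75, -6) − 0.25·(-2.5, -60) = (1.375, 9)
r = 1.375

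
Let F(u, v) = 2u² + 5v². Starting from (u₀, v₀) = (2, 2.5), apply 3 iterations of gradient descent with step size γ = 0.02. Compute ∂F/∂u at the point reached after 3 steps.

6.229504

∇F = (4u, 10v)
(u₁, v₁) = (2, 2.5) − 0.02·(8, 25) = (1.84, 2)
(u₂, v₂) = (1.84, 2) − 0.02·(7.36, 20) = (1.6928, 1.6)
(u₃, v₃) = (1.6928, 1.6) − 0.02·(6.7712, 16) = (1.557376, 1.28)
∂F/∂u at (1.557376, 1.28) = 6.229504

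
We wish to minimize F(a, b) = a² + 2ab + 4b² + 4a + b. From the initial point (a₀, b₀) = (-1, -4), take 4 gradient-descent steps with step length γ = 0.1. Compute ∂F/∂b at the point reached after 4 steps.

-0.6192

∇F = (2a + 2b + 4, 2a + 8b + 1)
(a₁, b₁) = (-1, -4) − 0.1·(-6, -33) = (-0.4, -0.7)
(a₂, b₂) = (-0.4, -0.7) − 0.1·(1.8, -5.4) = (-0.58, -0.16)
(a₃, b₃) = (-0.58, -0.16) − 0.1·(2.52, -1.44) = (-0.832, -0.016)
(a₄, b₄) = (-0.832, -0.016) − 0.1·(2.304, -0.792) = (-1.0624, 0.0632)
∂F/∂b at (-1.0624, 0.0632) = -0.6192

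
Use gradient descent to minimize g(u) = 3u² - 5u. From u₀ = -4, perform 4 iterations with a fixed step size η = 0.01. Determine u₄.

g′(u) = 6u - 5
Step 1: g′(-4) = -29; u₁ = -4 − 0.01·(-29) = -3.71
Step 2: g′(-3.71) = -27.26; u₂ = -3.71 − 0.01·(-27.26) = -3.4374
Step 3: g′(-3.4374) = -25.6244; u₃ = -3.4374 − 0.01·(-25.6244) = -3.181156
Step 4: g′(-3.181156) = -24.086936; u₄ = -3.181156 − 0.01·(-24.086936) = -2.94028664

-2.94028664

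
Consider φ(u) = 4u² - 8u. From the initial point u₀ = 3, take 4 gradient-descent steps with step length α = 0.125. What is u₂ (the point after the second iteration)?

1

φ′(u) = 8u - 8
Step 1: φ′(3) = 16; u₁ = 3 − 0.125·16 = 1
Step 2: φ′(1) = 0; u₂ = 1 − 0.125·0 = 1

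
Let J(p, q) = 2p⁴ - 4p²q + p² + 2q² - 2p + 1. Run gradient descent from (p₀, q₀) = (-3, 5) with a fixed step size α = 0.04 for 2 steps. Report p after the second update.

∇J = (8p³ - 8pq + 2p - 2, -4p² + 4q)
Step 1: at (-3, 5), ∇J = (-104, -16) → (-3, 5) − 0.04·(-104, -16) = (1.16, 5.64)
Step 2: at (1.16, 5.64), ∇J = (-39.532032, 17.1776) → (1.16, 5.64) − 0.04·(-39.532032, 17.1776) = (2.74128128, 4.952896)
p = 2.74128128

2.74128128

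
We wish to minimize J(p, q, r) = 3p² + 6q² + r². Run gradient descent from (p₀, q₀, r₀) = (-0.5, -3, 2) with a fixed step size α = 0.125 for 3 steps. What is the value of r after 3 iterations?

0.84375

∇J = (6p, 12q, 2r)
Step 1: at (-0.5, -3, 2), ∇J = (-3, -36, 4) → (-0.5, -3, 2) − 0.125·(-3, -36, 4) = (-0.125, 1.5, 1.5)
Step 2: at (-0.125, 1.5, 1.5), ∇J = (-0.75, 18, 3) → (-0.125, 1.5, 1.5) − 0.125·(-0.75, 18, 3) = (-0.03125, -0.75, 1.125)
Step 3: at (-0.03125, -0.75, 1.125), ∇J = (-0.1875, -9, 2.25) → (-0.03125, -0.75, 1.125) − 0.125·(-0.1875, -9, 2.25) = (-0.0078125, 0.375, 0.84375)
r = 0.84375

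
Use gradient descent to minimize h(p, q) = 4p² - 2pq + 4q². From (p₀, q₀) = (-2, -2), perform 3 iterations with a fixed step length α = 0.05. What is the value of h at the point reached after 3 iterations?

∇h = (8p - 2q, -2p + 8q)
(p₁, q₁) = (-2, -2) − 0.05·(-12, -12) = (-1.4, -1.4)
(p₂, q₂) = (-1.4, -1.4) − 0.05·(-8.4, -8.4) = (-0.98, -0.98)
(p₃, q₃) = (-0.98, -0.98) − 0.05·(-5.88, -5.88) = (-0.686, -0.686)
h(-0.686, -0.686) = 2.823576

2.823576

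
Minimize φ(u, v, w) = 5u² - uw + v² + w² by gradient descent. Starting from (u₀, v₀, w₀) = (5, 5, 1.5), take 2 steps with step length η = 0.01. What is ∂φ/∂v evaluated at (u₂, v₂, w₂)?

∇φ = (10u - w, 2v, -u + 2w)
(u₁, v₁, w₁) = (5, 5, 1.5) − 0.01·(48.5, 10, -2) = (4.515, 4.9, 1.52)
(u₂, v₂, w₂) = (4.515, 4.9, 1.52) − 0.01·(43.63, 9.8, -1.475) = (4.0787, 4.802, 1.53475)
∂φ/∂v at (4.0787, 4.802, 1.53475) = 9.604

9.604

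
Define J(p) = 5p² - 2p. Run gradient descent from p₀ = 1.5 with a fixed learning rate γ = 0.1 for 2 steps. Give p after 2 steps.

J′(p) = 10p - 2
p₁ = 1.5 − 0.1·13 = 0.2
p₂ = 0.2 − 0.1·0 = 0.2

0.2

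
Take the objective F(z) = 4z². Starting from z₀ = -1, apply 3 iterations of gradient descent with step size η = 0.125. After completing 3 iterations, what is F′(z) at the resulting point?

F′(z) = 8z
z₁ = -1 − 0.125·(-8) = 0
z₂ = 0 − 0.125·0 = 0
z₃ = 0 − 0.125·0 = 0
F′(z) at (0) = 0

0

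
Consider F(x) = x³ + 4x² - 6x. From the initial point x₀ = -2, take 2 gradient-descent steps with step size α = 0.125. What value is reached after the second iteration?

0.5390625

F′(x) = 3x² + 8x - 6
Step 1: F′(-2) = -10; x₁ = -2 − 0.125·(-10) = -0.75
Step 2: F′(-0.75) = -10.3125; x₂ = -0.75 − 0.125·(-10.3125) = 0.5390625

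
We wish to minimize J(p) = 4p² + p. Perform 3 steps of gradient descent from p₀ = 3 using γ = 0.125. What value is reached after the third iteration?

J′(p) = 8p + 1
Step 1: J′(3) = 25; p₁ = 3 − 0.125·25 = -0.125
Step 2: J′(-0.125) = 0; p₂ = -0.125 − 0.125·0 = -0.125
Step 3: J′(-0.125) = 0; p₃ = -0.125 − 0.125·0 = -0.125

-0.125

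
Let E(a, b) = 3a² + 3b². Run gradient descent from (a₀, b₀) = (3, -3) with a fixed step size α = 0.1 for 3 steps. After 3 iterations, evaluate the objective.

∇E = (6a, 6b)
Step 1: at (3, -3), ∇E = (18, -18) → (3, -3) − 0.1·(18, -18) = (1.2, -1.2)
Step 2: at (1.2, -1.2), ∇E = (7.2, -7.2) → (1.2, -1.2) − 0.1·(7.2, -7.2) = (0.48, -0.48)
Step 3: at (0.48, -0.48), ∇E = (2.88, -2.88) → (0.48, -0.48) − 0.1·(2.88, -2.88) = (0.192, -0.192)
E(0.192, -0.192) = 0.221184

0.221184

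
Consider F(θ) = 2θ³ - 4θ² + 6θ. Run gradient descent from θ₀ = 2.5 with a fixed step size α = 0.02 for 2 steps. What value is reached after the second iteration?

1.740292

F′(θ) = 6θ² - 8θ + 6
Step 1: F′(2.5) = 23.5; θ₁ = 2.5 − 0.02·23.5 = 2.03
Step 2: F′(2.03) = 14.4854; θ₂ = 2.03 − 0.02·14.4854 = 1.740292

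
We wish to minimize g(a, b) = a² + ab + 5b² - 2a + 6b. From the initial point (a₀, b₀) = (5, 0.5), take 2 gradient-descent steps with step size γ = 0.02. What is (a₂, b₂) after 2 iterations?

∇g = (2a + b - 2, a + 10b + 6)
Step 1: at (5, 0.5), ∇g = (8.5, 16) → (5, 0.5) − 0.02·(8.5, 16) = (4.83, 0.18)
Step 2: at (4.83, 0.18), ∇g = (7.84, 12.63) → (4.83, 0.18) − 0.02·(7.84, 12.63) = (4.6732, -0.0726)

(4.6732, -0.0726)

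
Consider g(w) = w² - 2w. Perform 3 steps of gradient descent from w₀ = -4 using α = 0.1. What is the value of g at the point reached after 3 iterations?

5.5536

g′(w) = 2w - 2
w₁ = -4 − 0.1·(-10) = -3
w₂ = -3 − 0.1·(-8) = -2.2
w₃ = -2.2 − 0.1·(-6.4) = -1.56
g(-1.56) = 5.5536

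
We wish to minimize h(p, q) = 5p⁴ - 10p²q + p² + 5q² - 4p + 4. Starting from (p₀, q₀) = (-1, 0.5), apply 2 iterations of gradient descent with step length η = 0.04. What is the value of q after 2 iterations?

0.47184

∇h = (20p³ - 20pq + 2p - 4, -10p² + 10q)
(p₁, q₁) = (-1, 0.5) − 0.04·(-16, -5) = (-0.36, 0.7)
(p₂, q₂) = (-0.36, 0.7) − 0.04·(-0.61312, 5.704) = (-0.3354752, 0.47184)
q = 0.47184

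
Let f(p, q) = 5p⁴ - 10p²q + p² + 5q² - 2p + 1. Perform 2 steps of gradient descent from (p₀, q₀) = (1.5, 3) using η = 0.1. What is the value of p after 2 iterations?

-77.70925

∇f = (20p³ - 20pq + 2p - 2, -10p² + 10q)
Step 1: at (1.5, 3), ∇f = (-21.5, 7.5) → (1.5, 3) − 0.1·(-21.5, 7.5) = (3.65, 2.25)
Step 2: at (3.65, 2.25), ∇f = (813.5925, -110.725) → (3.65, 2.25) − 0.1·(813.5925, -110.725) = (-77.70925, 13.3225)
p = -77.70925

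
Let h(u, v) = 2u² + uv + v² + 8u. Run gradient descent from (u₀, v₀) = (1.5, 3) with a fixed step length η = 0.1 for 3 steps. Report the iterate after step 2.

(-1.145, 1.82)

∇h = (4u + v + 8, u + 2v)
(u₁, v₁) = (1.5, 3) − 0.1·(17, 7.5) = (-0.2, 2.25)
(u₂, v₂) = (-0.2, 2.25) − 0.1·(9.45, 4.3) = (-1.145, 1.82)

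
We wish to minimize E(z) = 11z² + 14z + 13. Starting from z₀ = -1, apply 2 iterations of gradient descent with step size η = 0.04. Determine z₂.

-0.6416

E′(z) = 22z + 14
Step 1: E′(-1) = -8; z₁ = -1 − 0.04·(-8) = -0.68
Step 2: E′(-0.68) = -0.96; z₂ = -0.68 − 0.04·(-0.96) = -0.6416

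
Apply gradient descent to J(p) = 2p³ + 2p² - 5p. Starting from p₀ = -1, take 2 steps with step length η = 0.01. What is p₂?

J′(p) = 6p² + 4p - 5
Step 1: J′(-1) = -3; p₁ = -1 − 0.01·(-3) = -0.97
Step 2: J′(-0.97) = -3.2346; p₂ = -0.97 − 0.01·(-3.2346) = -0.937654

-0.937654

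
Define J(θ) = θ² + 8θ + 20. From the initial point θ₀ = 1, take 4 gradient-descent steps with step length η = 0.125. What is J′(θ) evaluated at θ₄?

3.1640625

J′(θ) = 2θ + 8
Step 1: J′(1) = 10; θ₁ = 1 − 0.125·10 = -0.25
Step 2: J′(-0.25) = 7.5; θ₂ = -0.25 − 0.125·7.5 = -1.1875
Step 3: J′(-1.1875) = 5.625; θ₃ = -1.1875 − 0.125·5.625 = -1.890625
Step 4: J′(-1.890625) = 4.21875; θ₄ = -1.890625 − 0.125·4.21875 = -2.41796875
J′(θ) at (-2.41796875) = 3.1640625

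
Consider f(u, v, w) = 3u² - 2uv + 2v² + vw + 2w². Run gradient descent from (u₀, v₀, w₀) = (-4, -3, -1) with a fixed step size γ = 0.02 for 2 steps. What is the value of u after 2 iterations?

∇f = (6u - 2v, -2u + 4v + w, v + 4w)
Step 1: at (-4, -3, -1), ∇f = (-18, -5, -7) → (-4, -3, -1) − 0.02·(-18, -5, -7) = (-3.64, -2.9, -0.86)
Step 2: at (-3.64, -2.9, -0.86), ∇f = (-16.04, -5.18, -6.34) → (-3.64, -2.9, -0.86) − 0.02·(-16.04, -5.18, -6.34) = (-3.3192, -2.7964, -0.7332)
u = -3.3192

-3.3192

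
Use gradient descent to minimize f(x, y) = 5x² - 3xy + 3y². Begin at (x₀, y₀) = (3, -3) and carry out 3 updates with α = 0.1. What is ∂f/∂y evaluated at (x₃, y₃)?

∇f = (10x - 3y, -3x + 6y)
(x₁, y₁) = (3, -3) − 0.1·(39, -27) = (-0.9, -0.3)
(x₂, y₂) = (-0.9, -0.3) − 0.1·(-8.1, 0.9) = (-0.09, -0.39)
(x₃, y₃) = (-0.09, -0.39) − 0.1·(0.27, -2.07) = (-0.117, -0.183)
∂f/∂y at (-0.117, -0.183) = -0.747

-0.747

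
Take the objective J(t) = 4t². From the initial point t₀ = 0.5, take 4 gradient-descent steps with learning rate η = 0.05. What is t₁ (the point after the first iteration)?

J′(t) = 8t
Step 1: J′(0.5) = 4; t₁ = 0.5 − 0.05·4 = 0.3

0.3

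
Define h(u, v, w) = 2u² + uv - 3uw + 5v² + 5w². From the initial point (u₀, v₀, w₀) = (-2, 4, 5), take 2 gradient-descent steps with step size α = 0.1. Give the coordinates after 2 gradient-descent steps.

∇h = (4u + v - 3w, u + 10v, -3u + 10w)
(u₁, v₁, w₁) = (-2, 4, 5) − 0.1·(-19, 38, 56) = (-0.1, 0.2, -0.6)
(u₂, v₂, w₂) = (-0.1, 0.2, -0.6) − 0.1·(1.6, 1.9, -5.7) = (-0.26, 0.01, -0.03)

(-0.26, 0.01, -0.03)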